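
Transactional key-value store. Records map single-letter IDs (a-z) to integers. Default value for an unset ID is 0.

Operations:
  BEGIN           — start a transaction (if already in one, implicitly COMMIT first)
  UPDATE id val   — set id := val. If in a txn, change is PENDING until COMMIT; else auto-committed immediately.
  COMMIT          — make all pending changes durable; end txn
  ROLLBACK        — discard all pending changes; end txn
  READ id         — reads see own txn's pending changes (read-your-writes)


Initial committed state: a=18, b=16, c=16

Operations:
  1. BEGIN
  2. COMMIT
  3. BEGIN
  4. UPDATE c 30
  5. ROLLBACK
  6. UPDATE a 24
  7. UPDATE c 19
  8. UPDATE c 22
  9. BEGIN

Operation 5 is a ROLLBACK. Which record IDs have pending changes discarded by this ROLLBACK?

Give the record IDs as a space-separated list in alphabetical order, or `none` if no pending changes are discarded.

Answer: c

Derivation:
Initial committed: {a=18, b=16, c=16}
Op 1: BEGIN: in_txn=True, pending={}
Op 2: COMMIT: merged [] into committed; committed now {a=18, b=16, c=16}
Op 3: BEGIN: in_txn=True, pending={}
Op 4: UPDATE c=30 (pending; pending now {c=30})
Op 5: ROLLBACK: discarded pending ['c']; in_txn=False
Op 6: UPDATE a=24 (auto-commit; committed a=24)
Op 7: UPDATE c=19 (auto-commit; committed c=19)
Op 8: UPDATE c=22 (auto-commit; committed c=22)
Op 9: BEGIN: in_txn=True, pending={}
ROLLBACK at op 5 discards: ['c']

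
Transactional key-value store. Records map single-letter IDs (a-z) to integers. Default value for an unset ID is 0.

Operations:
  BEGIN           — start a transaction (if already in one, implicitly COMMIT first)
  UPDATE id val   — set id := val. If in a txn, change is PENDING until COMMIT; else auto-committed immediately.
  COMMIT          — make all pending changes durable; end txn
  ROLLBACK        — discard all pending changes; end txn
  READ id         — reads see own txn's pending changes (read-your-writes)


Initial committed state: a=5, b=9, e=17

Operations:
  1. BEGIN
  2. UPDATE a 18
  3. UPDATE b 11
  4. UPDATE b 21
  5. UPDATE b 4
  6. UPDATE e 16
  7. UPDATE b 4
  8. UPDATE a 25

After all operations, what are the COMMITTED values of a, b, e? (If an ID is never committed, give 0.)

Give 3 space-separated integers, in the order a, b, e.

Answer: 5 9 17

Derivation:
Initial committed: {a=5, b=9, e=17}
Op 1: BEGIN: in_txn=True, pending={}
Op 2: UPDATE a=18 (pending; pending now {a=18})
Op 3: UPDATE b=11 (pending; pending now {a=18, b=11})
Op 4: UPDATE b=21 (pending; pending now {a=18, b=21})
Op 5: UPDATE b=4 (pending; pending now {a=18, b=4})
Op 6: UPDATE e=16 (pending; pending now {a=18, b=4, e=16})
Op 7: UPDATE b=4 (pending; pending now {a=18, b=4, e=16})
Op 8: UPDATE a=25 (pending; pending now {a=25, b=4, e=16})
Final committed: {a=5, b=9, e=17}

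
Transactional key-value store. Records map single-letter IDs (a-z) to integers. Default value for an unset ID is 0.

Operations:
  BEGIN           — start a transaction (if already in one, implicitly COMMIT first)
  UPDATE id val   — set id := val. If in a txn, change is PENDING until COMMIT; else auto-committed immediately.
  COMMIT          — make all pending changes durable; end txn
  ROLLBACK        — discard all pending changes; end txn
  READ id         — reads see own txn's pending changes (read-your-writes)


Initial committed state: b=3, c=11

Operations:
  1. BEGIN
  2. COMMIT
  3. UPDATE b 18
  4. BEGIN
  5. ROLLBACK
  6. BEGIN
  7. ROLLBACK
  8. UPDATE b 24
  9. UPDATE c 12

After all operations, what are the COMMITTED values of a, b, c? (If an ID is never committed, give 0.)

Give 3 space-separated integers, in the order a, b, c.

Answer: 0 24 12

Derivation:
Initial committed: {b=3, c=11}
Op 1: BEGIN: in_txn=True, pending={}
Op 2: COMMIT: merged [] into committed; committed now {b=3, c=11}
Op 3: UPDATE b=18 (auto-commit; committed b=18)
Op 4: BEGIN: in_txn=True, pending={}
Op 5: ROLLBACK: discarded pending []; in_txn=False
Op 6: BEGIN: in_txn=True, pending={}
Op 7: ROLLBACK: discarded pending []; in_txn=False
Op 8: UPDATE b=24 (auto-commit; committed b=24)
Op 9: UPDATE c=12 (auto-commit; committed c=12)
Final committed: {b=24, c=12}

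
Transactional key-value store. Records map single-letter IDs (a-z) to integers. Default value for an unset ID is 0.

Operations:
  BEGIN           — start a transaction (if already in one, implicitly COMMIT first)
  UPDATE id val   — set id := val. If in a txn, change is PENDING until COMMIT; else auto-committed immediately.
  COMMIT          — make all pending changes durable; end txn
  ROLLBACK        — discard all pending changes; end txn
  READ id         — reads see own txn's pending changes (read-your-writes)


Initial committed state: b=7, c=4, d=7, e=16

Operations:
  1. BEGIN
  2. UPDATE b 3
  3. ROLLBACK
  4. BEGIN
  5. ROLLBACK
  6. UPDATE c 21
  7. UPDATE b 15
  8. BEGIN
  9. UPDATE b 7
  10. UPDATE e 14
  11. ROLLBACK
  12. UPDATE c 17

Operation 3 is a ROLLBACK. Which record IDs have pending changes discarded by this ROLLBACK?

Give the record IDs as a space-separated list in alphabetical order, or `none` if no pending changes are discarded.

Answer: b

Derivation:
Initial committed: {b=7, c=4, d=7, e=16}
Op 1: BEGIN: in_txn=True, pending={}
Op 2: UPDATE b=3 (pending; pending now {b=3})
Op 3: ROLLBACK: discarded pending ['b']; in_txn=False
Op 4: BEGIN: in_txn=True, pending={}
Op 5: ROLLBACK: discarded pending []; in_txn=False
Op 6: UPDATE c=21 (auto-commit; committed c=21)
Op 7: UPDATE b=15 (auto-commit; committed b=15)
Op 8: BEGIN: in_txn=True, pending={}
Op 9: UPDATE b=7 (pending; pending now {b=7})
Op 10: UPDATE e=14 (pending; pending now {b=7, e=14})
Op 11: ROLLBACK: discarded pending ['b', 'e']; in_txn=False
Op 12: UPDATE c=17 (auto-commit; committed c=17)
ROLLBACK at op 3 discards: ['b']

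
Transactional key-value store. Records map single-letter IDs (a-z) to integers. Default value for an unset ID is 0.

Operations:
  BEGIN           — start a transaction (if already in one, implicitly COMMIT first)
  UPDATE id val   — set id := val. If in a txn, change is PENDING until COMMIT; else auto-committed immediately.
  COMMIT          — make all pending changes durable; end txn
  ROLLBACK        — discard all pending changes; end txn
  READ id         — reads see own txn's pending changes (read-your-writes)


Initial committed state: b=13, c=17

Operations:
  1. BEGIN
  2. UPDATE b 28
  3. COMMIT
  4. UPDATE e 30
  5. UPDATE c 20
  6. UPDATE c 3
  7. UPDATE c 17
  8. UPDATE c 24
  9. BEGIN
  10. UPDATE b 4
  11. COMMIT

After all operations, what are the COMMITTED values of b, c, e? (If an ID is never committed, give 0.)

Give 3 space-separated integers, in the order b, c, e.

Answer: 4 24 30

Derivation:
Initial committed: {b=13, c=17}
Op 1: BEGIN: in_txn=True, pending={}
Op 2: UPDATE b=28 (pending; pending now {b=28})
Op 3: COMMIT: merged ['b'] into committed; committed now {b=28, c=17}
Op 4: UPDATE e=30 (auto-commit; committed e=30)
Op 5: UPDATE c=20 (auto-commit; committed c=20)
Op 6: UPDATE c=3 (auto-commit; committed c=3)
Op 7: UPDATE c=17 (auto-commit; committed c=17)
Op 8: UPDATE c=24 (auto-commit; committed c=24)
Op 9: BEGIN: in_txn=True, pending={}
Op 10: UPDATE b=4 (pending; pending now {b=4})
Op 11: COMMIT: merged ['b'] into committed; committed now {b=4, c=24, e=30}
Final committed: {b=4, c=24, e=30}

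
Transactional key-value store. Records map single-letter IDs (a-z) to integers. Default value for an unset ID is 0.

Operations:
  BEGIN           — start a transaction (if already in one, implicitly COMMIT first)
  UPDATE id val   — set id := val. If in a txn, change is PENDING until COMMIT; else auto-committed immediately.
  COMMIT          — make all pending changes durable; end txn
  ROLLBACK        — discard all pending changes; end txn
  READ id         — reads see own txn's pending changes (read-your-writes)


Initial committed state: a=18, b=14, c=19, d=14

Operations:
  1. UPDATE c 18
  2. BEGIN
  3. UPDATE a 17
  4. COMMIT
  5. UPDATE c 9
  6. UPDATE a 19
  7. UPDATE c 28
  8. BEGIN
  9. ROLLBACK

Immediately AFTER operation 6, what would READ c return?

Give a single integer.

Answer: 9

Derivation:
Initial committed: {a=18, b=14, c=19, d=14}
Op 1: UPDATE c=18 (auto-commit; committed c=18)
Op 2: BEGIN: in_txn=True, pending={}
Op 3: UPDATE a=17 (pending; pending now {a=17})
Op 4: COMMIT: merged ['a'] into committed; committed now {a=17, b=14, c=18, d=14}
Op 5: UPDATE c=9 (auto-commit; committed c=9)
Op 6: UPDATE a=19 (auto-commit; committed a=19)
After op 6: visible(c) = 9 (pending={}, committed={a=19, b=14, c=9, d=14})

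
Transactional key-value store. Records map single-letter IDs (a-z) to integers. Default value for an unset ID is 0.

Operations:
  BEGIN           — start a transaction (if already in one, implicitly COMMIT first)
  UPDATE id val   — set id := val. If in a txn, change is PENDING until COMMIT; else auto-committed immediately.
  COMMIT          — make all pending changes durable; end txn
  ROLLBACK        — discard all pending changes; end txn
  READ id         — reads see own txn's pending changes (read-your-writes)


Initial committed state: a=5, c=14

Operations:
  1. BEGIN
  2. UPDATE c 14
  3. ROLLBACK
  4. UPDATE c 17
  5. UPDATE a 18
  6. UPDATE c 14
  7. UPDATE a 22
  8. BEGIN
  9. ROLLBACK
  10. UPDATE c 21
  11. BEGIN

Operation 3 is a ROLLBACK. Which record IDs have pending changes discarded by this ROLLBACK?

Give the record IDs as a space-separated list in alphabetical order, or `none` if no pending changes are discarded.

Initial committed: {a=5, c=14}
Op 1: BEGIN: in_txn=True, pending={}
Op 2: UPDATE c=14 (pending; pending now {c=14})
Op 3: ROLLBACK: discarded pending ['c']; in_txn=False
Op 4: UPDATE c=17 (auto-commit; committed c=17)
Op 5: UPDATE a=18 (auto-commit; committed a=18)
Op 6: UPDATE c=14 (auto-commit; committed c=14)
Op 7: UPDATE a=22 (auto-commit; committed a=22)
Op 8: BEGIN: in_txn=True, pending={}
Op 9: ROLLBACK: discarded pending []; in_txn=False
Op 10: UPDATE c=21 (auto-commit; committed c=21)
Op 11: BEGIN: in_txn=True, pending={}
ROLLBACK at op 3 discards: ['c']

Answer: c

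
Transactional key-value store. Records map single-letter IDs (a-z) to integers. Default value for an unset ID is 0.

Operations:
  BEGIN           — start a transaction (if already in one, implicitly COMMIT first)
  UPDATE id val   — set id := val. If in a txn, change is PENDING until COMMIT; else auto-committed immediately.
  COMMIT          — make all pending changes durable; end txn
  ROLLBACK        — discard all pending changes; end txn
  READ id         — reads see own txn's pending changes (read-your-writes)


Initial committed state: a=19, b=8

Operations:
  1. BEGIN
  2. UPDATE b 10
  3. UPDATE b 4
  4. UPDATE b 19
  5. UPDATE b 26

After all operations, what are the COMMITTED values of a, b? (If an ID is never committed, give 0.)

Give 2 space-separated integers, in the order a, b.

Initial committed: {a=19, b=8}
Op 1: BEGIN: in_txn=True, pending={}
Op 2: UPDATE b=10 (pending; pending now {b=10})
Op 3: UPDATE b=4 (pending; pending now {b=4})
Op 4: UPDATE b=19 (pending; pending now {b=19})
Op 5: UPDATE b=26 (pending; pending now {b=26})
Final committed: {a=19, b=8}

Answer: 19 8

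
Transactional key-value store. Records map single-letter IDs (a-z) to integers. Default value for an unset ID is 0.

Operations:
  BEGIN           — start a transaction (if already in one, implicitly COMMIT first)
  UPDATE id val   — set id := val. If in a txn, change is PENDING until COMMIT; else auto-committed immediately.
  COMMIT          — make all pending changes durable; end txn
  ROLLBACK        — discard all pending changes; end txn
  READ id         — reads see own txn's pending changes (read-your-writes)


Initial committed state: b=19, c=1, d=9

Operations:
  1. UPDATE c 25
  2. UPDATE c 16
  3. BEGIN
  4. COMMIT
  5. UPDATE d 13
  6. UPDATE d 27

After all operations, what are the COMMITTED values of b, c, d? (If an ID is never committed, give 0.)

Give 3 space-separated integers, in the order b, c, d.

Initial committed: {b=19, c=1, d=9}
Op 1: UPDATE c=25 (auto-commit; committed c=25)
Op 2: UPDATE c=16 (auto-commit; committed c=16)
Op 3: BEGIN: in_txn=True, pending={}
Op 4: COMMIT: merged [] into committed; committed now {b=19, c=16, d=9}
Op 5: UPDATE d=13 (auto-commit; committed d=13)
Op 6: UPDATE d=27 (auto-commit; committed d=27)
Final committed: {b=19, c=16, d=27}

Answer: 19 16 27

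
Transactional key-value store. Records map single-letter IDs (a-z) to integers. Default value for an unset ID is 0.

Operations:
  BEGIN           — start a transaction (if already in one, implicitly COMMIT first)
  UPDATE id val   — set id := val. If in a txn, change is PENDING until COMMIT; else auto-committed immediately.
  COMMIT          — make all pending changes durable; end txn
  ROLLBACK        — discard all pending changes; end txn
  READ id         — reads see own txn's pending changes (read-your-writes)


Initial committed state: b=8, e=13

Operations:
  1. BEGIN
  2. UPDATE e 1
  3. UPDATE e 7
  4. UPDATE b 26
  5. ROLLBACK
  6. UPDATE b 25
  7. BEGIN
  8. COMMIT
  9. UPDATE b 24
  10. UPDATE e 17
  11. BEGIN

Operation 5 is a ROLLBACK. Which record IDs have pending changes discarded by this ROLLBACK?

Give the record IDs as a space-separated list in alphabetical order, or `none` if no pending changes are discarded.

Answer: b e

Derivation:
Initial committed: {b=8, e=13}
Op 1: BEGIN: in_txn=True, pending={}
Op 2: UPDATE e=1 (pending; pending now {e=1})
Op 3: UPDATE e=7 (pending; pending now {e=7})
Op 4: UPDATE b=26 (pending; pending now {b=26, e=7})
Op 5: ROLLBACK: discarded pending ['b', 'e']; in_txn=False
Op 6: UPDATE b=25 (auto-commit; committed b=25)
Op 7: BEGIN: in_txn=True, pending={}
Op 8: COMMIT: merged [] into committed; committed now {b=25, e=13}
Op 9: UPDATE b=24 (auto-commit; committed b=24)
Op 10: UPDATE e=17 (auto-commit; committed e=17)
Op 11: BEGIN: in_txn=True, pending={}
ROLLBACK at op 5 discards: ['b', 'e']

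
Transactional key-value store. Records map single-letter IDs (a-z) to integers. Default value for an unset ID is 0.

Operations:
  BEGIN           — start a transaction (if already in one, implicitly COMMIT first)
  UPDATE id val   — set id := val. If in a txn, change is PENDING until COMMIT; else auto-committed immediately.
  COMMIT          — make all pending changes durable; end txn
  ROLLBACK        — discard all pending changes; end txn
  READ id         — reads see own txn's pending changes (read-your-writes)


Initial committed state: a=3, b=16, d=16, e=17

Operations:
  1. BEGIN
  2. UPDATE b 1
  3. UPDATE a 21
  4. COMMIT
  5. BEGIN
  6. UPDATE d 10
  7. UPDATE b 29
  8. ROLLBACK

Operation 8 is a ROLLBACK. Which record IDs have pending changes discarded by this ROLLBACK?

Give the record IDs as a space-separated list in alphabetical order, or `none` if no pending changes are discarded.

Answer: b d

Derivation:
Initial committed: {a=3, b=16, d=16, e=17}
Op 1: BEGIN: in_txn=True, pending={}
Op 2: UPDATE b=1 (pending; pending now {b=1})
Op 3: UPDATE a=21 (pending; pending now {a=21, b=1})
Op 4: COMMIT: merged ['a', 'b'] into committed; committed now {a=21, b=1, d=16, e=17}
Op 5: BEGIN: in_txn=True, pending={}
Op 6: UPDATE d=10 (pending; pending now {d=10})
Op 7: UPDATE b=29 (pending; pending now {b=29, d=10})
Op 8: ROLLBACK: discarded pending ['b', 'd']; in_txn=False
ROLLBACK at op 8 discards: ['b', 'd']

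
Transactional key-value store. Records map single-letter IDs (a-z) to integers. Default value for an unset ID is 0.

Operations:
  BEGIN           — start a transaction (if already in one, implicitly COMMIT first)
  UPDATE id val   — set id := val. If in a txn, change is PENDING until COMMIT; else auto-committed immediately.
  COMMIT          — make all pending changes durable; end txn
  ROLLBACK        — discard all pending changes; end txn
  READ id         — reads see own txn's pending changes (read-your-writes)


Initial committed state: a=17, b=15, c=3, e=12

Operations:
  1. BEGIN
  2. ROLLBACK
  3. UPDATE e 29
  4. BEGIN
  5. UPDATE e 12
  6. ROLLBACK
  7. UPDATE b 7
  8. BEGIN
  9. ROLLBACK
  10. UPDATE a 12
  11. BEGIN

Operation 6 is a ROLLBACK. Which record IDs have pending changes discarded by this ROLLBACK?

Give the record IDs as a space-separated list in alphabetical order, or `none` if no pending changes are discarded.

Answer: e

Derivation:
Initial committed: {a=17, b=15, c=3, e=12}
Op 1: BEGIN: in_txn=True, pending={}
Op 2: ROLLBACK: discarded pending []; in_txn=False
Op 3: UPDATE e=29 (auto-commit; committed e=29)
Op 4: BEGIN: in_txn=True, pending={}
Op 5: UPDATE e=12 (pending; pending now {e=12})
Op 6: ROLLBACK: discarded pending ['e']; in_txn=False
Op 7: UPDATE b=7 (auto-commit; committed b=7)
Op 8: BEGIN: in_txn=True, pending={}
Op 9: ROLLBACK: discarded pending []; in_txn=False
Op 10: UPDATE a=12 (auto-commit; committed a=12)
Op 11: BEGIN: in_txn=True, pending={}
ROLLBACK at op 6 discards: ['e']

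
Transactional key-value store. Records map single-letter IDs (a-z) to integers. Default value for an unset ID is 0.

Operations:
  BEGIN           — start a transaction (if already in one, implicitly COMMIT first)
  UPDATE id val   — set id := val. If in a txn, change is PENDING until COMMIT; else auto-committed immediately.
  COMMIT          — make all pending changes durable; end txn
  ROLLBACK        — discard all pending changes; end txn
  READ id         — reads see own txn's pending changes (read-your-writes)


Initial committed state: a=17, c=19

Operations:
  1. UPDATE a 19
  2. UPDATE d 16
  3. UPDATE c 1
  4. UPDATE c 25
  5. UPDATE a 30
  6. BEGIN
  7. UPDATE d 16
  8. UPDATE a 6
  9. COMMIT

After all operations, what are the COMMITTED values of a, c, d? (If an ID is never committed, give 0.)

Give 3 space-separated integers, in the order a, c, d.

Initial committed: {a=17, c=19}
Op 1: UPDATE a=19 (auto-commit; committed a=19)
Op 2: UPDATE d=16 (auto-commit; committed d=16)
Op 3: UPDATE c=1 (auto-commit; committed c=1)
Op 4: UPDATE c=25 (auto-commit; committed c=25)
Op 5: UPDATE a=30 (auto-commit; committed a=30)
Op 6: BEGIN: in_txn=True, pending={}
Op 7: UPDATE d=16 (pending; pending now {d=16})
Op 8: UPDATE a=6 (pending; pending now {a=6, d=16})
Op 9: COMMIT: merged ['a', 'd'] into committed; committed now {a=6, c=25, d=16}
Final committed: {a=6, c=25, d=16}

Answer: 6 25 16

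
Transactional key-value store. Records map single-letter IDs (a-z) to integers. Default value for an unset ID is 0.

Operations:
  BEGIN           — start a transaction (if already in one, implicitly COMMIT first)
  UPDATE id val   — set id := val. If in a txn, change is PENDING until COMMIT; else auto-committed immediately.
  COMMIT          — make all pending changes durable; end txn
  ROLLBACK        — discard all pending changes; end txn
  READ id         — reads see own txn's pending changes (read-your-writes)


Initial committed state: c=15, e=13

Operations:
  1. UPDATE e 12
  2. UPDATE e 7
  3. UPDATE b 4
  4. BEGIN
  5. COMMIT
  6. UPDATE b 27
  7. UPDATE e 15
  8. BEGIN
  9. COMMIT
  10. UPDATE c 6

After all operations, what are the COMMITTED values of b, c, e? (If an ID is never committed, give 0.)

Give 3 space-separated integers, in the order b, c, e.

Answer: 27 6 15

Derivation:
Initial committed: {c=15, e=13}
Op 1: UPDATE e=12 (auto-commit; committed e=12)
Op 2: UPDATE e=7 (auto-commit; committed e=7)
Op 3: UPDATE b=4 (auto-commit; committed b=4)
Op 4: BEGIN: in_txn=True, pending={}
Op 5: COMMIT: merged [] into committed; committed now {b=4, c=15, e=7}
Op 6: UPDATE b=27 (auto-commit; committed b=27)
Op 7: UPDATE e=15 (auto-commit; committed e=15)
Op 8: BEGIN: in_txn=True, pending={}
Op 9: COMMIT: merged [] into committed; committed now {b=27, c=15, e=15}
Op 10: UPDATE c=6 (auto-commit; committed c=6)
Final committed: {b=27, c=6, e=15}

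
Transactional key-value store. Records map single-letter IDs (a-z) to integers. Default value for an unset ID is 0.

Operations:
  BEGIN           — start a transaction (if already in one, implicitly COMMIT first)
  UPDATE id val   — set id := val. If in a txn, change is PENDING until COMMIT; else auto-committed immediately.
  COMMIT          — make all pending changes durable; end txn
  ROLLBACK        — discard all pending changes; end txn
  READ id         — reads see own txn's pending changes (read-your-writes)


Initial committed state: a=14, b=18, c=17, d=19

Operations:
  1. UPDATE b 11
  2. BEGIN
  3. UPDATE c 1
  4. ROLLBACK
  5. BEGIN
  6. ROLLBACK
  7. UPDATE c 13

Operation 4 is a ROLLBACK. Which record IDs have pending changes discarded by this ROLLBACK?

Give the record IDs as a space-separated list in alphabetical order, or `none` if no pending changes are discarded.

Initial committed: {a=14, b=18, c=17, d=19}
Op 1: UPDATE b=11 (auto-commit; committed b=11)
Op 2: BEGIN: in_txn=True, pending={}
Op 3: UPDATE c=1 (pending; pending now {c=1})
Op 4: ROLLBACK: discarded pending ['c']; in_txn=False
Op 5: BEGIN: in_txn=True, pending={}
Op 6: ROLLBACK: discarded pending []; in_txn=False
Op 7: UPDATE c=13 (auto-commit; committed c=13)
ROLLBACK at op 4 discards: ['c']

Answer: c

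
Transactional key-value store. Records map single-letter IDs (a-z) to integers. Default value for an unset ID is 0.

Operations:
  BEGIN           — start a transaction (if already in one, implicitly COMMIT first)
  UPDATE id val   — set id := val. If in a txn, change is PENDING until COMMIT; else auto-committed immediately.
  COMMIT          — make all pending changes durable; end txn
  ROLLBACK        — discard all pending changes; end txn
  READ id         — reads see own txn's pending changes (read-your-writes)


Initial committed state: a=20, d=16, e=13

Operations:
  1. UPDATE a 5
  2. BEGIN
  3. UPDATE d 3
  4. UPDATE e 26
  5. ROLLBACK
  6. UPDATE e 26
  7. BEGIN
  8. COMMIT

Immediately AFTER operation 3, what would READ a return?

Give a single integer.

Initial committed: {a=20, d=16, e=13}
Op 1: UPDATE a=5 (auto-commit; committed a=5)
Op 2: BEGIN: in_txn=True, pending={}
Op 3: UPDATE d=3 (pending; pending now {d=3})
After op 3: visible(a) = 5 (pending={d=3}, committed={a=5, d=16, e=13})

Answer: 5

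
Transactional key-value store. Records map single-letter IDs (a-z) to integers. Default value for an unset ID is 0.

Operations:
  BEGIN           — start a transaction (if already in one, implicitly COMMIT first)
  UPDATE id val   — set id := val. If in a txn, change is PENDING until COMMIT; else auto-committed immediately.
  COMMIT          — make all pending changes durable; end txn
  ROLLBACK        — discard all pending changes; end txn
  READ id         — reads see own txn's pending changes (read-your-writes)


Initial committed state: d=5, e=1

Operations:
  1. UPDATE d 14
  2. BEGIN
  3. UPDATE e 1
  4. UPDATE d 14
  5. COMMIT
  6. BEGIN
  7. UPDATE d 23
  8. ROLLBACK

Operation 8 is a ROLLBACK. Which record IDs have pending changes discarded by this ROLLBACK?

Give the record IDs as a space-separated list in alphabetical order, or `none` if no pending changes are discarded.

Answer: d

Derivation:
Initial committed: {d=5, e=1}
Op 1: UPDATE d=14 (auto-commit; committed d=14)
Op 2: BEGIN: in_txn=True, pending={}
Op 3: UPDATE e=1 (pending; pending now {e=1})
Op 4: UPDATE d=14 (pending; pending now {d=14, e=1})
Op 5: COMMIT: merged ['d', 'e'] into committed; committed now {d=14, e=1}
Op 6: BEGIN: in_txn=True, pending={}
Op 7: UPDATE d=23 (pending; pending now {d=23})
Op 8: ROLLBACK: discarded pending ['d']; in_txn=False
ROLLBACK at op 8 discards: ['d']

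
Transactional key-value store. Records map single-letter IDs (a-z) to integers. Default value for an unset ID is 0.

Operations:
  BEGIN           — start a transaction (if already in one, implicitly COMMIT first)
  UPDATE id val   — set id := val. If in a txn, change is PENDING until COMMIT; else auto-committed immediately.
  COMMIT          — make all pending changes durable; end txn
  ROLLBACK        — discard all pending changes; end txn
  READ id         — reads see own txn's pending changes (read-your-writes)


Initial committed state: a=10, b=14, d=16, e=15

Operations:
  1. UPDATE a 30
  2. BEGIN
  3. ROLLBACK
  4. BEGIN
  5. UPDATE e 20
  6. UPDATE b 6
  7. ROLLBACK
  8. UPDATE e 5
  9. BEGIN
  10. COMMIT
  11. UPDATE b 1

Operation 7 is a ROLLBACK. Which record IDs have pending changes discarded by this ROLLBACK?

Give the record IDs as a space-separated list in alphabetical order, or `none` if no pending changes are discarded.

Initial committed: {a=10, b=14, d=16, e=15}
Op 1: UPDATE a=30 (auto-commit; committed a=30)
Op 2: BEGIN: in_txn=True, pending={}
Op 3: ROLLBACK: discarded pending []; in_txn=False
Op 4: BEGIN: in_txn=True, pending={}
Op 5: UPDATE e=20 (pending; pending now {e=20})
Op 6: UPDATE b=6 (pending; pending now {b=6, e=20})
Op 7: ROLLBACK: discarded pending ['b', 'e']; in_txn=False
Op 8: UPDATE e=5 (auto-commit; committed e=5)
Op 9: BEGIN: in_txn=True, pending={}
Op 10: COMMIT: merged [] into committed; committed now {a=30, b=14, d=16, e=5}
Op 11: UPDATE b=1 (auto-commit; committed b=1)
ROLLBACK at op 7 discards: ['b', 'e']

Answer: b e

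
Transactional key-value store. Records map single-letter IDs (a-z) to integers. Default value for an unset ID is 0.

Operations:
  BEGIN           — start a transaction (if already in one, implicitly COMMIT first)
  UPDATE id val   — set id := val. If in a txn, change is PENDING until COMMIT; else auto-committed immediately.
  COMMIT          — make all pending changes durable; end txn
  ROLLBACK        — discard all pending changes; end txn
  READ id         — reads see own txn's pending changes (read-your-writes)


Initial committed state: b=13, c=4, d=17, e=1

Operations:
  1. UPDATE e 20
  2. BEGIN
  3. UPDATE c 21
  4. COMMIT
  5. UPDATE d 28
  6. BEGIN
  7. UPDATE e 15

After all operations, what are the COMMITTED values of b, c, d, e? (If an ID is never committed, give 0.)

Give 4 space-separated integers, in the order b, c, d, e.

Initial committed: {b=13, c=4, d=17, e=1}
Op 1: UPDATE e=20 (auto-commit; committed e=20)
Op 2: BEGIN: in_txn=True, pending={}
Op 3: UPDATE c=21 (pending; pending now {c=21})
Op 4: COMMIT: merged ['c'] into committed; committed now {b=13, c=21, d=17, e=20}
Op 5: UPDATE d=28 (auto-commit; committed d=28)
Op 6: BEGIN: in_txn=True, pending={}
Op 7: UPDATE e=15 (pending; pending now {e=15})
Final committed: {b=13, c=21, d=28, e=20}

Answer: 13 21 28 20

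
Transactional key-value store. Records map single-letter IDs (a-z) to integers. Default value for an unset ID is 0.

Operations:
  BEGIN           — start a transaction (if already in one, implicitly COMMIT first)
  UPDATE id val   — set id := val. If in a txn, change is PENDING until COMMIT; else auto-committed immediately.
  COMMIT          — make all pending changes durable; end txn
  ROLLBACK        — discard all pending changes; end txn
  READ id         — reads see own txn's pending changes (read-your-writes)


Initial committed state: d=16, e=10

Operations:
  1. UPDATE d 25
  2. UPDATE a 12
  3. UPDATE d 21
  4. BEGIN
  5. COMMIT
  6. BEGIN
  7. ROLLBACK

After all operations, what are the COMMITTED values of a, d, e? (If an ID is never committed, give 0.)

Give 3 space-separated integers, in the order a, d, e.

Answer: 12 21 10

Derivation:
Initial committed: {d=16, e=10}
Op 1: UPDATE d=25 (auto-commit; committed d=25)
Op 2: UPDATE a=12 (auto-commit; committed a=12)
Op 3: UPDATE d=21 (auto-commit; committed d=21)
Op 4: BEGIN: in_txn=True, pending={}
Op 5: COMMIT: merged [] into committed; committed now {a=12, d=21, e=10}
Op 6: BEGIN: in_txn=True, pending={}
Op 7: ROLLBACK: discarded pending []; in_txn=False
Final committed: {a=12, d=21, e=10}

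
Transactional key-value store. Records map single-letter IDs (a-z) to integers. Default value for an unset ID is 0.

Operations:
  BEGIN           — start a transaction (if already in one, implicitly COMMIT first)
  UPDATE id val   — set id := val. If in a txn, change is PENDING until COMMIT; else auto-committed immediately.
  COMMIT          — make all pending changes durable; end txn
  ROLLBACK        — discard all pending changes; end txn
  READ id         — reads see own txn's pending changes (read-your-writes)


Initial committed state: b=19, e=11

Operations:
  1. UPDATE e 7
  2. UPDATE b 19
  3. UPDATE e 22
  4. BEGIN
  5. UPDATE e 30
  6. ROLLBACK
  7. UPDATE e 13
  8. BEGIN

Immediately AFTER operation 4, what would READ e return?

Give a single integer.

Answer: 22

Derivation:
Initial committed: {b=19, e=11}
Op 1: UPDATE e=7 (auto-commit; committed e=7)
Op 2: UPDATE b=19 (auto-commit; committed b=19)
Op 3: UPDATE e=22 (auto-commit; committed e=22)
Op 4: BEGIN: in_txn=True, pending={}
After op 4: visible(e) = 22 (pending={}, committed={b=19, e=22})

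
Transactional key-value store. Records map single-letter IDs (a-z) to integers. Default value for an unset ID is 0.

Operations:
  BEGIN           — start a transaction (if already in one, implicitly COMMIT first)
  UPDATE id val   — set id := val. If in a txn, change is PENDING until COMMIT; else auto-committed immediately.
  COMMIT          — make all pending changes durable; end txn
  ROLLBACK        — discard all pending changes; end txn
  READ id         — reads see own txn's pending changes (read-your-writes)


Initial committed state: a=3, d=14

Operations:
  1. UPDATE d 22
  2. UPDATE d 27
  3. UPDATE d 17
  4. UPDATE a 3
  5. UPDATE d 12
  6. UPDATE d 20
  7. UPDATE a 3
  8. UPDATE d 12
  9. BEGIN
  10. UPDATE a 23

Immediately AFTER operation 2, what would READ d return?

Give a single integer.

Answer: 27

Derivation:
Initial committed: {a=3, d=14}
Op 1: UPDATE d=22 (auto-commit; committed d=22)
Op 2: UPDATE d=27 (auto-commit; committed d=27)
After op 2: visible(d) = 27 (pending={}, committed={a=3, d=27})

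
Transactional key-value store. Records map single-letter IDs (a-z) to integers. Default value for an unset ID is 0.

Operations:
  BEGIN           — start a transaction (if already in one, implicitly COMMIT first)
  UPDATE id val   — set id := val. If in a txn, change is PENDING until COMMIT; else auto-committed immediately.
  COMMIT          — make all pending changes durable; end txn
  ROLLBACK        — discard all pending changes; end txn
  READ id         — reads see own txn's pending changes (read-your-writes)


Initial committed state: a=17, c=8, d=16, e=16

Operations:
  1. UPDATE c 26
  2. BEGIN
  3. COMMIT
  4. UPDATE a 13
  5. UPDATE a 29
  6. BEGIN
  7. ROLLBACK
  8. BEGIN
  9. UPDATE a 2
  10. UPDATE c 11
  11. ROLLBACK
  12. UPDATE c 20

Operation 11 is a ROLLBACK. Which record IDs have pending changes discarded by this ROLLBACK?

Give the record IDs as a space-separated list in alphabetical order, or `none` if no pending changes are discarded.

Initial committed: {a=17, c=8, d=16, e=16}
Op 1: UPDATE c=26 (auto-commit; committed c=26)
Op 2: BEGIN: in_txn=True, pending={}
Op 3: COMMIT: merged [] into committed; committed now {a=17, c=26, d=16, e=16}
Op 4: UPDATE a=13 (auto-commit; committed a=13)
Op 5: UPDATE a=29 (auto-commit; committed a=29)
Op 6: BEGIN: in_txn=True, pending={}
Op 7: ROLLBACK: discarded pending []; in_txn=False
Op 8: BEGIN: in_txn=True, pending={}
Op 9: UPDATE a=2 (pending; pending now {a=2})
Op 10: UPDATE c=11 (pending; pending now {a=2, c=11})
Op 11: ROLLBACK: discarded pending ['a', 'c']; in_txn=False
Op 12: UPDATE c=20 (auto-commit; committed c=20)
ROLLBACK at op 11 discards: ['a', 'c']

Answer: a c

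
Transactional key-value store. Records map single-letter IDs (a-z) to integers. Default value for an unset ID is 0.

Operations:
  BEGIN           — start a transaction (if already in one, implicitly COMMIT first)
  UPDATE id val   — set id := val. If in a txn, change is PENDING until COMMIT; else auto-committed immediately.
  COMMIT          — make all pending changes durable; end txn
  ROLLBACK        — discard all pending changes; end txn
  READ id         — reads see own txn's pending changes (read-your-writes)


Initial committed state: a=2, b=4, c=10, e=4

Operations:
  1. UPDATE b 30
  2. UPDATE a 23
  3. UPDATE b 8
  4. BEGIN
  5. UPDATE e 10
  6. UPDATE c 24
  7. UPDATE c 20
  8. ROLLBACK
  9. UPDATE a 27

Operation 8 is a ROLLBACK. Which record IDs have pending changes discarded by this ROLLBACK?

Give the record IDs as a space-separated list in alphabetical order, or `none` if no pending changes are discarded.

Initial committed: {a=2, b=4, c=10, e=4}
Op 1: UPDATE b=30 (auto-commit; committed b=30)
Op 2: UPDATE a=23 (auto-commit; committed a=23)
Op 3: UPDATE b=8 (auto-commit; committed b=8)
Op 4: BEGIN: in_txn=True, pending={}
Op 5: UPDATE e=10 (pending; pending now {e=10})
Op 6: UPDATE c=24 (pending; pending now {c=24, e=10})
Op 7: UPDATE c=20 (pending; pending now {c=20, e=10})
Op 8: ROLLBACK: discarded pending ['c', 'e']; in_txn=False
Op 9: UPDATE a=27 (auto-commit; committed a=27)
ROLLBACK at op 8 discards: ['c', 'e']

Answer: c e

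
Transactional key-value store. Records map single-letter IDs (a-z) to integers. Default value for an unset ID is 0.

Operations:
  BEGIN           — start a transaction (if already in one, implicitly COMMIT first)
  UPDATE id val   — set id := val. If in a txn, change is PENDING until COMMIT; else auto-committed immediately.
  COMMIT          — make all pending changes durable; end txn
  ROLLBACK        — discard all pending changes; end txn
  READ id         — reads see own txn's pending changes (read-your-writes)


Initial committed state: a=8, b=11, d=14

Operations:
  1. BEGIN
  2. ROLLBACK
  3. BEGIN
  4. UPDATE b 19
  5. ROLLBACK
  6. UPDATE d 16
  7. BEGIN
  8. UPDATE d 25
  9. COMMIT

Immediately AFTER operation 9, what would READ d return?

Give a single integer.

Answer: 25

Derivation:
Initial committed: {a=8, b=11, d=14}
Op 1: BEGIN: in_txn=True, pending={}
Op 2: ROLLBACK: discarded pending []; in_txn=False
Op 3: BEGIN: in_txn=True, pending={}
Op 4: UPDATE b=19 (pending; pending now {b=19})
Op 5: ROLLBACK: discarded pending ['b']; in_txn=False
Op 6: UPDATE d=16 (auto-commit; committed d=16)
Op 7: BEGIN: in_txn=True, pending={}
Op 8: UPDATE d=25 (pending; pending now {d=25})
Op 9: COMMIT: merged ['d'] into committed; committed now {a=8, b=11, d=25}
After op 9: visible(d) = 25 (pending={}, committed={a=8, b=11, d=25})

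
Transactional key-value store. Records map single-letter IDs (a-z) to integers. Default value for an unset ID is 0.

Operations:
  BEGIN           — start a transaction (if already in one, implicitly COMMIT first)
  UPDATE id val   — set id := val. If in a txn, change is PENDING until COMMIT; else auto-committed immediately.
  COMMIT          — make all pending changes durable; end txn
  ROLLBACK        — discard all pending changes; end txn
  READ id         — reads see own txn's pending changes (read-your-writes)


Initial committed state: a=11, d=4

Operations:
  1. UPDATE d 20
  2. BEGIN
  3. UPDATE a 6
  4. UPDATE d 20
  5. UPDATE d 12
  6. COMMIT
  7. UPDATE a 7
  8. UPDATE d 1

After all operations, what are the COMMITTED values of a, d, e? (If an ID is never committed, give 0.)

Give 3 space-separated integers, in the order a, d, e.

Answer: 7 1 0

Derivation:
Initial committed: {a=11, d=4}
Op 1: UPDATE d=20 (auto-commit; committed d=20)
Op 2: BEGIN: in_txn=True, pending={}
Op 3: UPDATE a=6 (pending; pending now {a=6})
Op 4: UPDATE d=20 (pending; pending now {a=6, d=20})
Op 5: UPDATE d=12 (pending; pending now {a=6, d=12})
Op 6: COMMIT: merged ['a', 'd'] into committed; committed now {a=6, d=12}
Op 7: UPDATE a=7 (auto-commit; committed a=7)
Op 8: UPDATE d=1 (auto-commit; committed d=1)
Final committed: {a=7, d=1}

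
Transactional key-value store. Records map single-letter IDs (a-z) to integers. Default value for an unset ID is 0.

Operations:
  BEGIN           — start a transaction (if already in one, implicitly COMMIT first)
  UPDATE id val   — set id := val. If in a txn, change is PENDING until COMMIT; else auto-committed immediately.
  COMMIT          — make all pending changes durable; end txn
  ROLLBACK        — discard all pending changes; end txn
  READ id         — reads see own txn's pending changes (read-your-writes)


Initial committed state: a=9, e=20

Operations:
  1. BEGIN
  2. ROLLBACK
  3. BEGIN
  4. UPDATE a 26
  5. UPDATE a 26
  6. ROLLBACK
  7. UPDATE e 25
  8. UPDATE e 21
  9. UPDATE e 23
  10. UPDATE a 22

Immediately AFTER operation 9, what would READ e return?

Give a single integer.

Initial committed: {a=9, e=20}
Op 1: BEGIN: in_txn=True, pending={}
Op 2: ROLLBACK: discarded pending []; in_txn=False
Op 3: BEGIN: in_txn=True, pending={}
Op 4: UPDATE a=26 (pending; pending now {a=26})
Op 5: UPDATE a=26 (pending; pending now {a=26})
Op 6: ROLLBACK: discarded pending ['a']; in_txn=False
Op 7: UPDATE e=25 (auto-commit; committed e=25)
Op 8: UPDATE e=21 (auto-commit; committed e=21)
Op 9: UPDATE e=23 (auto-commit; committed e=23)
After op 9: visible(e) = 23 (pending={}, committed={a=9, e=23})

Answer: 23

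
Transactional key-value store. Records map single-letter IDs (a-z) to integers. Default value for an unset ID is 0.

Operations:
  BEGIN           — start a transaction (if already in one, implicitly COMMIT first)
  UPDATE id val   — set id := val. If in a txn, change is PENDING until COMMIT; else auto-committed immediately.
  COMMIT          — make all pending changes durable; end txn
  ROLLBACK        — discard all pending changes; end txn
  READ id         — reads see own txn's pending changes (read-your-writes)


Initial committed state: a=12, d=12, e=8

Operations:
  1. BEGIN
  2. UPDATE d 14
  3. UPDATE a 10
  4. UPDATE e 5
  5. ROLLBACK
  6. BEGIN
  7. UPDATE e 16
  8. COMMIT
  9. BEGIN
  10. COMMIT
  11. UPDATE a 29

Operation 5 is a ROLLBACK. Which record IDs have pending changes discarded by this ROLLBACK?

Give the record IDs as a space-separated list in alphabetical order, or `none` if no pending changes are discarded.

Answer: a d e

Derivation:
Initial committed: {a=12, d=12, e=8}
Op 1: BEGIN: in_txn=True, pending={}
Op 2: UPDATE d=14 (pending; pending now {d=14})
Op 3: UPDATE a=10 (pending; pending now {a=10, d=14})
Op 4: UPDATE e=5 (pending; pending now {a=10, d=14, e=5})
Op 5: ROLLBACK: discarded pending ['a', 'd', 'e']; in_txn=False
Op 6: BEGIN: in_txn=True, pending={}
Op 7: UPDATE e=16 (pending; pending now {e=16})
Op 8: COMMIT: merged ['e'] into committed; committed now {a=12, d=12, e=16}
Op 9: BEGIN: in_txn=True, pending={}
Op 10: COMMIT: merged [] into committed; committed now {a=12, d=12, e=16}
Op 11: UPDATE a=29 (auto-commit; committed a=29)
ROLLBACK at op 5 discards: ['a', 'd', 'e']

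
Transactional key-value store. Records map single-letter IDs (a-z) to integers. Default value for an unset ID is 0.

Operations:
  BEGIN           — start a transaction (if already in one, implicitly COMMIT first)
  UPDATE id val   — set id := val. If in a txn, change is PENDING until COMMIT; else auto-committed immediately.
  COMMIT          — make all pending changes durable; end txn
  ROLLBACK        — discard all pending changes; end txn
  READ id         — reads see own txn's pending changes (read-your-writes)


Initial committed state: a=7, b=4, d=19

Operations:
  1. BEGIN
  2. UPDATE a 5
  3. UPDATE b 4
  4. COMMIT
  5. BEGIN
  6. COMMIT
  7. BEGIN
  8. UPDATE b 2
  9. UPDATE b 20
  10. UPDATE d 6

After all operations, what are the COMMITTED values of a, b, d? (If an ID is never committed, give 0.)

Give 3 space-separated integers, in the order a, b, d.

Answer: 5 4 19

Derivation:
Initial committed: {a=7, b=4, d=19}
Op 1: BEGIN: in_txn=True, pending={}
Op 2: UPDATE a=5 (pending; pending now {a=5})
Op 3: UPDATE b=4 (pending; pending now {a=5, b=4})
Op 4: COMMIT: merged ['a', 'b'] into committed; committed now {a=5, b=4, d=19}
Op 5: BEGIN: in_txn=True, pending={}
Op 6: COMMIT: merged [] into committed; committed now {a=5, b=4, d=19}
Op 7: BEGIN: in_txn=True, pending={}
Op 8: UPDATE b=2 (pending; pending now {b=2})
Op 9: UPDATE b=20 (pending; pending now {b=20})
Op 10: UPDATE d=6 (pending; pending now {b=20, d=6})
Final committed: {a=5, b=4, d=19}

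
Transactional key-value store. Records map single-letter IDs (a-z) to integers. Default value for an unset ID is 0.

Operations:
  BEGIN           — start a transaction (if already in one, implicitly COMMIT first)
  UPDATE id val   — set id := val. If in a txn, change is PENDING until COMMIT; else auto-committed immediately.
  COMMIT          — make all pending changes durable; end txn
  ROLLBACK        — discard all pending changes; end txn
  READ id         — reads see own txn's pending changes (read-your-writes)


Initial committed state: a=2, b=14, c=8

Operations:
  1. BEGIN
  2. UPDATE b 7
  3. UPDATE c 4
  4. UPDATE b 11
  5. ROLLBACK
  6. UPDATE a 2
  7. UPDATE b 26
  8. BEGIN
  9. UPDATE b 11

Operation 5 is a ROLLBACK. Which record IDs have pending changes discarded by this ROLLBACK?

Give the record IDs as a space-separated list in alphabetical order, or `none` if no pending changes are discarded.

Initial committed: {a=2, b=14, c=8}
Op 1: BEGIN: in_txn=True, pending={}
Op 2: UPDATE b=7 (pending; pending now {b=7})
Op 3: UPDATE c=4 (pending; pending now {b=7, c=4})
Op 4: UPDATE b=11 (pending; pending now {b=11, c=4})
Op 5: ROLLBACK: discarded pending ['b', 'c']; in_txn=False
Op 6: UPDATE a=2 (auto-commit; committed a=2)
Op 7: UPDATE b=26 (auto-commit; committed b=26)
Op 8: BEGIN: in_txn=True, pending={}
Op 9: UPDATE b=11 (pending; pending now {b=11})
ROLLBACK at op 5 discards: ['b', 'c']

Answer: b c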